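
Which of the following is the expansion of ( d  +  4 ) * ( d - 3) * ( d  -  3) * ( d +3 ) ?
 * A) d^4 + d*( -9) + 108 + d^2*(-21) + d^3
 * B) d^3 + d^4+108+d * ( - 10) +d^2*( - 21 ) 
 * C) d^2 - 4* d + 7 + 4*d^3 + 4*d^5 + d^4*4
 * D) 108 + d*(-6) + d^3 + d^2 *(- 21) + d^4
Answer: A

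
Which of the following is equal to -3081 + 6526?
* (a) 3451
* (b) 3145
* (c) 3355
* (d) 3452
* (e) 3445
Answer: e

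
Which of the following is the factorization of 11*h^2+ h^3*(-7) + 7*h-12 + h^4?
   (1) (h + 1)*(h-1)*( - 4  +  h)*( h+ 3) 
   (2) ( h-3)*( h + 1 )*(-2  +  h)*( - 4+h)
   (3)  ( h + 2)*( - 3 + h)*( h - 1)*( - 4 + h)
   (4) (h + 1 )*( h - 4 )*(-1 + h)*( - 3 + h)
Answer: 4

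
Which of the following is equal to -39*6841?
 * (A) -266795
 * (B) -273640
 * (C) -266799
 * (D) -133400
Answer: C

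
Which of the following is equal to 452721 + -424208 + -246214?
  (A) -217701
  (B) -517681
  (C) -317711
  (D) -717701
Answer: A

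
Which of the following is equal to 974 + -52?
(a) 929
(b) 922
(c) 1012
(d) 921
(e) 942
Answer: b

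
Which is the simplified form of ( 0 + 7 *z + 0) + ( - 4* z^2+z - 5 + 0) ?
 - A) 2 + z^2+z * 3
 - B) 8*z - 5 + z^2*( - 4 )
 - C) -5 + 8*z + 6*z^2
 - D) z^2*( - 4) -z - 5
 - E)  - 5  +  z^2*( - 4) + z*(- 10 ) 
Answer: B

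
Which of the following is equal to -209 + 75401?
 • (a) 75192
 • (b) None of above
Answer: a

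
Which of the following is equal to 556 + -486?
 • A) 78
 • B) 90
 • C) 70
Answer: C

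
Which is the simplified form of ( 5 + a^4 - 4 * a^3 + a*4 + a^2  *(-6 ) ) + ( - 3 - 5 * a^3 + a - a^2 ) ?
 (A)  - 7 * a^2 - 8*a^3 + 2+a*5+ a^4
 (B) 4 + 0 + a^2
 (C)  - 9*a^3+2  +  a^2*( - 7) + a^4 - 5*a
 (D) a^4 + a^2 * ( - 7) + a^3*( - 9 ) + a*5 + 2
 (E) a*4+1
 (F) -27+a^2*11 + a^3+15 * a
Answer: D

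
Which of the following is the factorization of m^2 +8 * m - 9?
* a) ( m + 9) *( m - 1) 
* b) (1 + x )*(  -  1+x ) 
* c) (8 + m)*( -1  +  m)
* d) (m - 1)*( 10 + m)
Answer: a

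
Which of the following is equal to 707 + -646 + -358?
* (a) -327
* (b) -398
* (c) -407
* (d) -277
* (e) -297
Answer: e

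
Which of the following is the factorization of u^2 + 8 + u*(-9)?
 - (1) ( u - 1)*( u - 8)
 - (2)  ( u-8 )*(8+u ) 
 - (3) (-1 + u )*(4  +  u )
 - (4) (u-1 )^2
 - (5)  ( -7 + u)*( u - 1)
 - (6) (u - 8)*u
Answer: 1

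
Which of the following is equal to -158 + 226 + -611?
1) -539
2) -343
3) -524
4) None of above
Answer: 4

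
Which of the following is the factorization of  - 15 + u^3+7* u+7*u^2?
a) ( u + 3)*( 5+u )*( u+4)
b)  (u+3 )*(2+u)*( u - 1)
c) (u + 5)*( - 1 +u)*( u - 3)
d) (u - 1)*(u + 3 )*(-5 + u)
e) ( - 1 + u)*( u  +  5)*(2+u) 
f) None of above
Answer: f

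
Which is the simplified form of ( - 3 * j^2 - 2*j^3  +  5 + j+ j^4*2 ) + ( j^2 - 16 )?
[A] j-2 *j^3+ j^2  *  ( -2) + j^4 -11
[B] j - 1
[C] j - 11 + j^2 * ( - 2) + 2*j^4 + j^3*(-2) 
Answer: C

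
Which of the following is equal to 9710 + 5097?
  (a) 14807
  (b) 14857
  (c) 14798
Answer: a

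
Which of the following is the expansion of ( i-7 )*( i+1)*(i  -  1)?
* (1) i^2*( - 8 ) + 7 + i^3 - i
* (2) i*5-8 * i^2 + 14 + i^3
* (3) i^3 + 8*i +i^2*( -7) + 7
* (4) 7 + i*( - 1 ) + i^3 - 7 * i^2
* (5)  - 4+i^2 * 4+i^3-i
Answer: 4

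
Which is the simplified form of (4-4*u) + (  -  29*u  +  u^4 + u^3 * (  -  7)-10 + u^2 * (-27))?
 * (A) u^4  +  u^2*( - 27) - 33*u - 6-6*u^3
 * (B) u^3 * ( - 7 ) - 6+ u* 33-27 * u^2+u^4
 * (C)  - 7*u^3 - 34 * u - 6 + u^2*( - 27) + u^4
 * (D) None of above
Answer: D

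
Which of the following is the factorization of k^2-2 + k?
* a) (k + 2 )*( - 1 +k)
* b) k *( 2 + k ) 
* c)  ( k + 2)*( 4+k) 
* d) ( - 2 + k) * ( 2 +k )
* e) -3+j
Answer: a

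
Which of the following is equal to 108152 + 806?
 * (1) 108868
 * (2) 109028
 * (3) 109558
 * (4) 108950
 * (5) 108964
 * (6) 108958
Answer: 6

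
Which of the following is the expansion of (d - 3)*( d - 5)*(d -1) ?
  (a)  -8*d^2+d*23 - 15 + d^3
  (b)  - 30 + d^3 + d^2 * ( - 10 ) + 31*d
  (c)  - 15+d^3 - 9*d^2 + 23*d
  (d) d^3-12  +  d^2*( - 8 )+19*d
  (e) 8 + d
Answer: c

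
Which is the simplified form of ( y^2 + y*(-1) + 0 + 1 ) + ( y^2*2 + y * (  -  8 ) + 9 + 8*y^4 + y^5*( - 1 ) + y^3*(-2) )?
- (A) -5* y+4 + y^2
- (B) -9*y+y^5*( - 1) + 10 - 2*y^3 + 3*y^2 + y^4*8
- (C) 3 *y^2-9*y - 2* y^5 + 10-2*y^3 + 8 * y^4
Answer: B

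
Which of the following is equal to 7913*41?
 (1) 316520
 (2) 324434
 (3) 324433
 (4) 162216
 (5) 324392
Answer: 3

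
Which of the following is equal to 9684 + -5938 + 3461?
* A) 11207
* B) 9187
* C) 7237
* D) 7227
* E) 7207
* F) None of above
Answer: E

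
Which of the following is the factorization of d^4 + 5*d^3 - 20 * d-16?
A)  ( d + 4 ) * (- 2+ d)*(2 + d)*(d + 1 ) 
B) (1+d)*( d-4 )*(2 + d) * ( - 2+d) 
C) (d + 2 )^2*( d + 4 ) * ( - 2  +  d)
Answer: A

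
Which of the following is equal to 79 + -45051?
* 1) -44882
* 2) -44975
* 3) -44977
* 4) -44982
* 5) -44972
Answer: 5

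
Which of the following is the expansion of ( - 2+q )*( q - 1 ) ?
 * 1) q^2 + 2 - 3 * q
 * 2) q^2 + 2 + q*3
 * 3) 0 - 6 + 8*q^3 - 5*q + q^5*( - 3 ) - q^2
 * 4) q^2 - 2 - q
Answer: 1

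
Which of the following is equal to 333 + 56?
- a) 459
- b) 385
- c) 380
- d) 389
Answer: d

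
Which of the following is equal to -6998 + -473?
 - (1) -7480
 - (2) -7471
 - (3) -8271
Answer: 2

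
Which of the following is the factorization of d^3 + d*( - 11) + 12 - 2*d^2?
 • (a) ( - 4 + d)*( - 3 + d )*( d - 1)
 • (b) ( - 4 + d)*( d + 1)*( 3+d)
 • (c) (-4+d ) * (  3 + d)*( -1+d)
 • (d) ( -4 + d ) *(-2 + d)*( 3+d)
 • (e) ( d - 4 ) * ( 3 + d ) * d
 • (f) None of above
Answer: c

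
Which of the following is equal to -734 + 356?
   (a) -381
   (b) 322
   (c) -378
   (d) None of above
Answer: c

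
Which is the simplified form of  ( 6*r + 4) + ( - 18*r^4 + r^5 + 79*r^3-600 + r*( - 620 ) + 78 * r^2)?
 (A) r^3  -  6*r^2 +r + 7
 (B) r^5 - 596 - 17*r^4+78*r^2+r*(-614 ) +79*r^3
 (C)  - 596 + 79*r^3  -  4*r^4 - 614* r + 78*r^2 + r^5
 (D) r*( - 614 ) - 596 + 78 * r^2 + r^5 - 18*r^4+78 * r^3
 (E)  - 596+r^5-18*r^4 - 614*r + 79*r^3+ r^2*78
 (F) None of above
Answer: E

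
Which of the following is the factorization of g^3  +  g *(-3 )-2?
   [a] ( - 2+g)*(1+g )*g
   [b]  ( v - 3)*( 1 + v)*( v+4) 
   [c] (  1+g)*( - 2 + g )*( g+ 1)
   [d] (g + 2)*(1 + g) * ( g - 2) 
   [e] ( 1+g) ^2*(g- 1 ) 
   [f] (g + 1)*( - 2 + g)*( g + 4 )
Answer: c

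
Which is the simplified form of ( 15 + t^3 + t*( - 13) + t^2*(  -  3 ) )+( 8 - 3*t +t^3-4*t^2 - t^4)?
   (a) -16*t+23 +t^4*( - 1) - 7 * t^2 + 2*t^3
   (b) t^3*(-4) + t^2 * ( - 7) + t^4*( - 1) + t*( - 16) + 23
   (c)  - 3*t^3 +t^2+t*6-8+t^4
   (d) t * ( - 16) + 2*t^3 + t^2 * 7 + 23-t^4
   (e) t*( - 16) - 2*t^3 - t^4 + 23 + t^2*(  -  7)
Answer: a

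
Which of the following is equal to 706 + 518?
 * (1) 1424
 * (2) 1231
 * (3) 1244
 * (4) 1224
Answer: 4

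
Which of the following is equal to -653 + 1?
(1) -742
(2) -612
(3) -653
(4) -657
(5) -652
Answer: 5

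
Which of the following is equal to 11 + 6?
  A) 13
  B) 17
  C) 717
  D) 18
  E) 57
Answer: B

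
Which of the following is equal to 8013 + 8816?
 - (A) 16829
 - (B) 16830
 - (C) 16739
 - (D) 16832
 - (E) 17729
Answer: A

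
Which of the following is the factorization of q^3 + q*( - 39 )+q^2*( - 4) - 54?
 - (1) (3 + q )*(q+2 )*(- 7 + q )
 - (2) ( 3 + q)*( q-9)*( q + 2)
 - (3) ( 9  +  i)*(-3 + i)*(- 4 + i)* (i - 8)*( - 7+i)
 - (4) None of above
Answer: 2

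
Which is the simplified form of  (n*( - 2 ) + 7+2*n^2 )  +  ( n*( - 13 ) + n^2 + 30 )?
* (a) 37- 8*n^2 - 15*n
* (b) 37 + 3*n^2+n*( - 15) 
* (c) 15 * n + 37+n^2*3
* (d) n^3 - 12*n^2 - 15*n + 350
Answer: b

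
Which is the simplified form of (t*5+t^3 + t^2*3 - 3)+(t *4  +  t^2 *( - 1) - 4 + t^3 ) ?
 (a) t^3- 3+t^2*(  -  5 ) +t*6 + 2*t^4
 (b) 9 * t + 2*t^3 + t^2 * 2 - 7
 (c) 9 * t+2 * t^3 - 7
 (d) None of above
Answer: b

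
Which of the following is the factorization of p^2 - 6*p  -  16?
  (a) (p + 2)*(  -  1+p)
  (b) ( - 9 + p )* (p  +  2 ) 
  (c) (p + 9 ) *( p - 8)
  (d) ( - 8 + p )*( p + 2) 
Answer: d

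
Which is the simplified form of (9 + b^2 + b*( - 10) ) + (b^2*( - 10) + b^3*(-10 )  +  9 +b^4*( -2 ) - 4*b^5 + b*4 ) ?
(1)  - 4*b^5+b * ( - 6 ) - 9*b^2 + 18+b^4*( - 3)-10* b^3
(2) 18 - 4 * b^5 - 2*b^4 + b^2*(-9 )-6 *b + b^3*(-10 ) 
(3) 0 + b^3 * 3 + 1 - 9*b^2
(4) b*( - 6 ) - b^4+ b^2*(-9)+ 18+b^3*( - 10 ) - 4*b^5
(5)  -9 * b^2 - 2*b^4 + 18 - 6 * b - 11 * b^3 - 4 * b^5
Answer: 2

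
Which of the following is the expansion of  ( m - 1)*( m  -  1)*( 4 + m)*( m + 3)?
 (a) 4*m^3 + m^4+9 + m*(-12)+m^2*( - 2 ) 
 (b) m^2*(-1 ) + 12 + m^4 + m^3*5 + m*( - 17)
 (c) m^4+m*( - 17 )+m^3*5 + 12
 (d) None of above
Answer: b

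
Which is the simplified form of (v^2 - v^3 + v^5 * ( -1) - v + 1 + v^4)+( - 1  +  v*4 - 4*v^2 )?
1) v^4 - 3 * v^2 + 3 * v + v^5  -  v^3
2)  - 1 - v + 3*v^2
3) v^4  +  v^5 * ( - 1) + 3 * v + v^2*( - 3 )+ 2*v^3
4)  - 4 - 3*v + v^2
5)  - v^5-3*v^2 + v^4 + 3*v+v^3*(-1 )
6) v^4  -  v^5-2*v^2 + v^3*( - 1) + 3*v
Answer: 5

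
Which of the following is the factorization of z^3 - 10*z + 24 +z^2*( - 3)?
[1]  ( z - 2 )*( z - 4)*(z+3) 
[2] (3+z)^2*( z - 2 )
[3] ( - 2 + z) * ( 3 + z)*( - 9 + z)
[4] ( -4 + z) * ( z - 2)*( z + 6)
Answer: 1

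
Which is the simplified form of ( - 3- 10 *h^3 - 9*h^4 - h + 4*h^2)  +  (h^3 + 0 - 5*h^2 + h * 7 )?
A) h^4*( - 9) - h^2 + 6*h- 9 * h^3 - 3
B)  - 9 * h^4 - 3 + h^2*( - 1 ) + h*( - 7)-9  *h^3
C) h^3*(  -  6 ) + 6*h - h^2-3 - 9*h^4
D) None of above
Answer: A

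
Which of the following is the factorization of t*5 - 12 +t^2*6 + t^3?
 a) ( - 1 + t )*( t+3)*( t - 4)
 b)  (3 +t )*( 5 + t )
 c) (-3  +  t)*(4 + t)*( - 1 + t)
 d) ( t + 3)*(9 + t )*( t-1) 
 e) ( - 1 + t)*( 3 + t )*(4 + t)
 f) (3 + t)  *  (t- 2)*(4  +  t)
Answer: e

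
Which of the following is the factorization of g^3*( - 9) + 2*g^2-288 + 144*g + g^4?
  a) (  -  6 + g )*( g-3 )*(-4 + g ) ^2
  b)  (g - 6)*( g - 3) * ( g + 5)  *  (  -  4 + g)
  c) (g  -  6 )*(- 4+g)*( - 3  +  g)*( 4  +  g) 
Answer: c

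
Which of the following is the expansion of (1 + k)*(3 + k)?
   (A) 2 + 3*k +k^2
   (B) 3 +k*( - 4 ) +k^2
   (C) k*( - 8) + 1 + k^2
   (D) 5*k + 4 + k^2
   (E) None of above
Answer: E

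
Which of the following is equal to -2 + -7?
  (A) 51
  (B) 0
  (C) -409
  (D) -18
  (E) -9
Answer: E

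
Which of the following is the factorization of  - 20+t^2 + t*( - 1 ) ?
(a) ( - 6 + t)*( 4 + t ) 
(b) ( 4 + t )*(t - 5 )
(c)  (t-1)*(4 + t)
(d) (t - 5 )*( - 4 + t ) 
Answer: b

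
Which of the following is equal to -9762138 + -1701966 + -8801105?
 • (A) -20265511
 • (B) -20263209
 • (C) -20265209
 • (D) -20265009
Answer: C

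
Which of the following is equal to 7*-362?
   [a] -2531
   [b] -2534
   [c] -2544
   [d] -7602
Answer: b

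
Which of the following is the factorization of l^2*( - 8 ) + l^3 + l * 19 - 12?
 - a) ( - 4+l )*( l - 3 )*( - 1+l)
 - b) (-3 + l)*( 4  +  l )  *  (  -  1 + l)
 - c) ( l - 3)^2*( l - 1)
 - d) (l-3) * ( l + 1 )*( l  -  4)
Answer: a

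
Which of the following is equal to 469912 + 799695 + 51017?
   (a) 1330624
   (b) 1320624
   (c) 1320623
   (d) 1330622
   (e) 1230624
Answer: b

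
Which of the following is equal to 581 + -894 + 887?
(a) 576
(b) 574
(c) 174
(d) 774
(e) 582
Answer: b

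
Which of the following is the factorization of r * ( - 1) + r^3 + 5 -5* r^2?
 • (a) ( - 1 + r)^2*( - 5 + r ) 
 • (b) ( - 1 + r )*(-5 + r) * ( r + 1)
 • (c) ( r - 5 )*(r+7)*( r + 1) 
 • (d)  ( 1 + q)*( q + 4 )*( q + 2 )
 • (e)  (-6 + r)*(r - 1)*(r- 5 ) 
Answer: b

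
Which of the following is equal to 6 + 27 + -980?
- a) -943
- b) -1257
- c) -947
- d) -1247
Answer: c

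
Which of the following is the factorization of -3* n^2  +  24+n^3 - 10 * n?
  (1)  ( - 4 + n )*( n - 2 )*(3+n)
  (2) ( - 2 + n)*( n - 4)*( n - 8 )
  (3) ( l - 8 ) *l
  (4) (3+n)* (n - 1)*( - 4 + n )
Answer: 1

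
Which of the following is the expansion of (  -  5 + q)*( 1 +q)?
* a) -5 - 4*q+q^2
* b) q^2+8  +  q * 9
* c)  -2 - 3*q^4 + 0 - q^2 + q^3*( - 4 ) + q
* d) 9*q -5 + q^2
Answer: a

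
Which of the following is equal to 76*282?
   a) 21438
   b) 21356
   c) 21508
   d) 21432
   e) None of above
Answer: d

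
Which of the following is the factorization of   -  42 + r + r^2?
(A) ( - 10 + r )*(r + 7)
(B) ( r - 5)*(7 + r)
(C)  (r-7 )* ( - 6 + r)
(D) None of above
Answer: D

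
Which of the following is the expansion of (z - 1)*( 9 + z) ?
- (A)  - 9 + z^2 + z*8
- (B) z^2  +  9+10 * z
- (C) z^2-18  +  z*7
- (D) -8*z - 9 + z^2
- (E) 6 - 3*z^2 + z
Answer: A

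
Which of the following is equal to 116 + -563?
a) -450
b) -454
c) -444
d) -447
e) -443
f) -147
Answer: d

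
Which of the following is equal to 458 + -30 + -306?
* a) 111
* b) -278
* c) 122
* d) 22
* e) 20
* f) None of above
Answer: c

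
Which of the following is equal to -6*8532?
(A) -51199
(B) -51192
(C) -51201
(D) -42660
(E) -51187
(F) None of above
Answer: B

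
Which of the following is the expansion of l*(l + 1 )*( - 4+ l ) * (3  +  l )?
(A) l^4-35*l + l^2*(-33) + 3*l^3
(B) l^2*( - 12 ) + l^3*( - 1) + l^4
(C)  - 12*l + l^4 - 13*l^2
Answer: C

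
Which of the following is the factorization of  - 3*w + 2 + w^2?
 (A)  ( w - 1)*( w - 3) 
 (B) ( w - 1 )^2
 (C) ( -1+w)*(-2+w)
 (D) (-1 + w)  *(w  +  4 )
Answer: C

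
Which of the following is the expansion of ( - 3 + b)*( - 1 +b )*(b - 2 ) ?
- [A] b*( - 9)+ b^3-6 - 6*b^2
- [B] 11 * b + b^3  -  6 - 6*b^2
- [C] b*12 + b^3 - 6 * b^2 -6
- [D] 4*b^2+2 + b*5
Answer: B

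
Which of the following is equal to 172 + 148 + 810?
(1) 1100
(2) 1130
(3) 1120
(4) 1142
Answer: 2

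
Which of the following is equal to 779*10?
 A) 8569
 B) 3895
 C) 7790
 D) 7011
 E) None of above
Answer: C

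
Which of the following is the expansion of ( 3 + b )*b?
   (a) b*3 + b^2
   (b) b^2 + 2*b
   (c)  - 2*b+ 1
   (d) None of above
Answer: a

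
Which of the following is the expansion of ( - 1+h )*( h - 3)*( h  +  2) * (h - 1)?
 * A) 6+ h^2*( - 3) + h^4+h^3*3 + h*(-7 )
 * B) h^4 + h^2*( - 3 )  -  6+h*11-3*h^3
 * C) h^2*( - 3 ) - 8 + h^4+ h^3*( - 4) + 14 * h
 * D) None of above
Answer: B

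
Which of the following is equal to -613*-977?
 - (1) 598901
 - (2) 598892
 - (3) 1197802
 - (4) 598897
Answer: 1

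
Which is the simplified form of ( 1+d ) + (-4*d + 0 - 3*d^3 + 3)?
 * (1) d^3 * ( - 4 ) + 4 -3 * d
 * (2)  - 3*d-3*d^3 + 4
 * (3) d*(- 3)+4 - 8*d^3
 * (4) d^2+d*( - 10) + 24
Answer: 2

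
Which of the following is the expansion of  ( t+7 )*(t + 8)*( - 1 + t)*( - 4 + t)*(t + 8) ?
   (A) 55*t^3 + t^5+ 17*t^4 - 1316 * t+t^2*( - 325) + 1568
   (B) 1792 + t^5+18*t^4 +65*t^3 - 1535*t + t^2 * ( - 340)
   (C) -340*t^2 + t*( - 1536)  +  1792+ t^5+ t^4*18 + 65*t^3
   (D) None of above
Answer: C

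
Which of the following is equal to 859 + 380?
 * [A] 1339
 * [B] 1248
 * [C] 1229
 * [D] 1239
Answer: D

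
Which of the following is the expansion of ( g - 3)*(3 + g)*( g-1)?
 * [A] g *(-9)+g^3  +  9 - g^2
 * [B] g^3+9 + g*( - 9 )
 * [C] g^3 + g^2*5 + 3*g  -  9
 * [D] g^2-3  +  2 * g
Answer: A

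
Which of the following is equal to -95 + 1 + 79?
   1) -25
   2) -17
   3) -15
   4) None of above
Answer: 3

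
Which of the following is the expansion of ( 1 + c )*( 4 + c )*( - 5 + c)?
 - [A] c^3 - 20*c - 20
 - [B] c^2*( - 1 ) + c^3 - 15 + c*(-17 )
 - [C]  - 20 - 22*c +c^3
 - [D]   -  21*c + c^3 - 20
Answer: D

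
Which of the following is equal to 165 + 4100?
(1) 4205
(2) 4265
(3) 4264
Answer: 2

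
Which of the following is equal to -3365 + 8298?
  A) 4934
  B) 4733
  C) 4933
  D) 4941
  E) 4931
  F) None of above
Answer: C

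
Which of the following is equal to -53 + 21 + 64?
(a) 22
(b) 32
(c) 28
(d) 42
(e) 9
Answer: b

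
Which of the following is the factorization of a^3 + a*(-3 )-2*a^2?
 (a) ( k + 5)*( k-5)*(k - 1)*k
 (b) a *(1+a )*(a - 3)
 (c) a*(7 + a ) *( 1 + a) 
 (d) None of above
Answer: b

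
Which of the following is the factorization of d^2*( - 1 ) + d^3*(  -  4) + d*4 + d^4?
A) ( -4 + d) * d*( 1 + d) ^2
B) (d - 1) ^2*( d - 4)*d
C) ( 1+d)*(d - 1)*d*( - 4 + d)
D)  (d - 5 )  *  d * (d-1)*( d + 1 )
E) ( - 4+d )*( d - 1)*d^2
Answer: C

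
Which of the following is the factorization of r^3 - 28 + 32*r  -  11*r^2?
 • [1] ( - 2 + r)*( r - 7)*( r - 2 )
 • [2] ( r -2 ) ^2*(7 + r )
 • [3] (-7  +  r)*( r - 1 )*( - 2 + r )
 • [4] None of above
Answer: 1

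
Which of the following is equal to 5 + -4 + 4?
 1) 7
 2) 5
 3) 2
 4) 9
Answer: 2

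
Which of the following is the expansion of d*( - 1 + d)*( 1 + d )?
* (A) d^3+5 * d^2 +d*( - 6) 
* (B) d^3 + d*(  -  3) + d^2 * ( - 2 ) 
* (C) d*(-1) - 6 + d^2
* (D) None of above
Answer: D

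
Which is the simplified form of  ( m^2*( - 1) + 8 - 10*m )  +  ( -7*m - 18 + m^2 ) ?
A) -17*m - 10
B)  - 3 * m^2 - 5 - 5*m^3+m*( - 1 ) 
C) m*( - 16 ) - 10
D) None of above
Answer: A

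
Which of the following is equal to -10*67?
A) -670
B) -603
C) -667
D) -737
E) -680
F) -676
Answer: A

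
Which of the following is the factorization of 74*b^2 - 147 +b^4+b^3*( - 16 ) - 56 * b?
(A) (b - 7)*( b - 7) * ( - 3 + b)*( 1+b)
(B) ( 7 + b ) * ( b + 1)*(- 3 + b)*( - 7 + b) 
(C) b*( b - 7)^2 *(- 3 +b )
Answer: A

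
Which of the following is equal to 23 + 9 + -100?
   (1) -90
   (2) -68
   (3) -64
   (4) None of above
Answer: 2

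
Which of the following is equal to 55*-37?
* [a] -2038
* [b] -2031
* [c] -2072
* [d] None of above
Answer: d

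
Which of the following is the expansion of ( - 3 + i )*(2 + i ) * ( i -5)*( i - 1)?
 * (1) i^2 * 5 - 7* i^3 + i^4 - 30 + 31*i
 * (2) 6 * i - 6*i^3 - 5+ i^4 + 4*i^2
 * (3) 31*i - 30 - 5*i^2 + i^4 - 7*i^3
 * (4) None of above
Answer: 1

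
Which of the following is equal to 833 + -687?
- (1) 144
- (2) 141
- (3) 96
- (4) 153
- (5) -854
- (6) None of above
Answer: 6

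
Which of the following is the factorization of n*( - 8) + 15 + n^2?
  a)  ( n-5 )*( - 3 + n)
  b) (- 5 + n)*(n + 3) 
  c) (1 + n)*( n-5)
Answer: a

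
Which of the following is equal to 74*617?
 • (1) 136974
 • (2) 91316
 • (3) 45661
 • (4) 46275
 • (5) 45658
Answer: 5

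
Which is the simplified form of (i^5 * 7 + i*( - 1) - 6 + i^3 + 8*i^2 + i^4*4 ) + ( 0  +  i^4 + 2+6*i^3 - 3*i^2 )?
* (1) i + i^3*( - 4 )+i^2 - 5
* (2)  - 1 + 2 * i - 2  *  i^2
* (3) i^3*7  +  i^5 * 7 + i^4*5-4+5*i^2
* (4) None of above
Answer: 4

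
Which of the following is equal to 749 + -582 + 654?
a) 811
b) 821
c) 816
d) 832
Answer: b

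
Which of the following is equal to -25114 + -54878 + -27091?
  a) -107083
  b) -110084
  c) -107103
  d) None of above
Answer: a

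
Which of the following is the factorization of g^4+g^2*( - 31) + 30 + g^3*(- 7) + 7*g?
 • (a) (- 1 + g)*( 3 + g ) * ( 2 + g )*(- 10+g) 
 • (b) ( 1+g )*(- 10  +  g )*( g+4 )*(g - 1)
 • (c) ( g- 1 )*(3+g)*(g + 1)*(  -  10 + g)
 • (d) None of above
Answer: c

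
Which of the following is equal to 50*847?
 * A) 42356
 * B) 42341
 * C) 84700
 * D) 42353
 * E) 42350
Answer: E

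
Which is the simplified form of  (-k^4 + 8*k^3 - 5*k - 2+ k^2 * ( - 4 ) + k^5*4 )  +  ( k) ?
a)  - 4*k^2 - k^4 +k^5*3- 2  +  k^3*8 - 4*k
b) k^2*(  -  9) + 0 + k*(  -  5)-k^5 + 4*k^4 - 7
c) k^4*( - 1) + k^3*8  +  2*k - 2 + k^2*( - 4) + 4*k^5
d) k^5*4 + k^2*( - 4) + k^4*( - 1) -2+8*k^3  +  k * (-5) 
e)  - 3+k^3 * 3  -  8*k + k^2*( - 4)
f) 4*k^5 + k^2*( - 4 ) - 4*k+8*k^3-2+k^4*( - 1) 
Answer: f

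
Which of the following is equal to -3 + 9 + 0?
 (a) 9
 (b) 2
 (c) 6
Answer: c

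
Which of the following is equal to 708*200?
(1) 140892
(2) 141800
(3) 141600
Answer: 3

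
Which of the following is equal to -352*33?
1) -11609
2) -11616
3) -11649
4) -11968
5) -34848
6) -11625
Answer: 2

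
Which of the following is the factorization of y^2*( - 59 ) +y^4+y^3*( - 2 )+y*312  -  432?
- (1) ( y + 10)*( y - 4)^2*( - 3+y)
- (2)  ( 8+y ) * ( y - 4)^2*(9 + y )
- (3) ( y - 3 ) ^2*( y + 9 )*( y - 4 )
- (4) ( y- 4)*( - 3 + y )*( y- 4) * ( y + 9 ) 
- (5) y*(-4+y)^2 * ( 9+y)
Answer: 4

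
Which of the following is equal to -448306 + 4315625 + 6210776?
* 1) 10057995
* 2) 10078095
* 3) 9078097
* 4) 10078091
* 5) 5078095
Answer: 2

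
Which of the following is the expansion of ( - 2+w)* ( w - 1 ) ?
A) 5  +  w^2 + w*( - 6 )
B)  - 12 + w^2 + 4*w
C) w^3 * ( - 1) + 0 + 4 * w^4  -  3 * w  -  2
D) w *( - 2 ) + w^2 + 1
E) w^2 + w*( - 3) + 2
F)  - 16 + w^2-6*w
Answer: E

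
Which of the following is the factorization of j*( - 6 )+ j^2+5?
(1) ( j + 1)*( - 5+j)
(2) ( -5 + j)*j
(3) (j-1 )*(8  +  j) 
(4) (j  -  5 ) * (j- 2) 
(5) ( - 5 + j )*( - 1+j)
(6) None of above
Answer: 5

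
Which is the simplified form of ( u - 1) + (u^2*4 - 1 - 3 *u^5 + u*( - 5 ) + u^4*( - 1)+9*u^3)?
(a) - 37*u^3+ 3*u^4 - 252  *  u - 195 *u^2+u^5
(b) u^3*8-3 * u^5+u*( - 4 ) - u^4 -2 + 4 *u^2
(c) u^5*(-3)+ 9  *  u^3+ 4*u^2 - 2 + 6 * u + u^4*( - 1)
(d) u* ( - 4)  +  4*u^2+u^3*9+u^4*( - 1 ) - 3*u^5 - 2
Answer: d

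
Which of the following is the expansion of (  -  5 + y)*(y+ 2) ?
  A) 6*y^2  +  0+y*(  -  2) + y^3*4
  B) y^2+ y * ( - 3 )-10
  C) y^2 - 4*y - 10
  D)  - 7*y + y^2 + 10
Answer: B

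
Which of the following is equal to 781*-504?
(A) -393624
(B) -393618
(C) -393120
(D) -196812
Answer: A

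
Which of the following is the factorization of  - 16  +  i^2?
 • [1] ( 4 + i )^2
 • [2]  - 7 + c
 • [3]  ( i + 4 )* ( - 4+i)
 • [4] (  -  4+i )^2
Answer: 3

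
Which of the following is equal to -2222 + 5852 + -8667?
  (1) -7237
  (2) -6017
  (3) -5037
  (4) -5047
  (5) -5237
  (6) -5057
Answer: 3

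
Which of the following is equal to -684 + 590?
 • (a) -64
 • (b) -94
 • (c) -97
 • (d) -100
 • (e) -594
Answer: b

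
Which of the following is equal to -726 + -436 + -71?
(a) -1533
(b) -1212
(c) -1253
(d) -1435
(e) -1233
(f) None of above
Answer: e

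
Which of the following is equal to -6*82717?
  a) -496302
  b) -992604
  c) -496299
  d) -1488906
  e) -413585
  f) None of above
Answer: a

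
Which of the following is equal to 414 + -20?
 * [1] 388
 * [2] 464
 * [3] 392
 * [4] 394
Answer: 4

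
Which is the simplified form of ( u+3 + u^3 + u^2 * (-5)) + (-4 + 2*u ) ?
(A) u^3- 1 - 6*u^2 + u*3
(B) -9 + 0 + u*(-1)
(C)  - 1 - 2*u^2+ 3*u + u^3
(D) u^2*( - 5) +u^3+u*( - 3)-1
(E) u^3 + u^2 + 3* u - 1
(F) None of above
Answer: F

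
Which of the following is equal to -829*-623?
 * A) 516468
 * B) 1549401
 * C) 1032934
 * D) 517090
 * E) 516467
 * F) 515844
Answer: E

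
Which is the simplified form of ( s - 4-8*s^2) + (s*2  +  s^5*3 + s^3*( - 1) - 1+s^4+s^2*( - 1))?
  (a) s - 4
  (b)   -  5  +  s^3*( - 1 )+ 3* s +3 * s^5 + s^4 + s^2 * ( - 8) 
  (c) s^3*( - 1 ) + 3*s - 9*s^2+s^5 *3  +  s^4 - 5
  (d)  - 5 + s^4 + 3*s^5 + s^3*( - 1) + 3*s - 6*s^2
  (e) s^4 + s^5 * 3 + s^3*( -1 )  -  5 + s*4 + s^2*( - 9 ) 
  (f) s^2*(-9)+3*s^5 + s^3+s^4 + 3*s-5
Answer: c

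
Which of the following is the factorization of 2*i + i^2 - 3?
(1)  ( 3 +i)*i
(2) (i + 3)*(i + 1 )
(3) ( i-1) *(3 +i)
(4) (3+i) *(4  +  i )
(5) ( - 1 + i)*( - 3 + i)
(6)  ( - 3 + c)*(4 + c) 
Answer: 3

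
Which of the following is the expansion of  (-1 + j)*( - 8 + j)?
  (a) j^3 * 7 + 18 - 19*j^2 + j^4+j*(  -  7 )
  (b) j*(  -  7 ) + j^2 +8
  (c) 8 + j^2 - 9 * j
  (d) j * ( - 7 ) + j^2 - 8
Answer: c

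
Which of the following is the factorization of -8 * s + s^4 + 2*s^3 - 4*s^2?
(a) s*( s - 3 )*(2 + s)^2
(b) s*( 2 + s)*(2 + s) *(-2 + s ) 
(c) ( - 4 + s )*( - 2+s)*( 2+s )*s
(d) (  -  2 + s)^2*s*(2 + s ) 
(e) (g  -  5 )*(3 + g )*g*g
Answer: b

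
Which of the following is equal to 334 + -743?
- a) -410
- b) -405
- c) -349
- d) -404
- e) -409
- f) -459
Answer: e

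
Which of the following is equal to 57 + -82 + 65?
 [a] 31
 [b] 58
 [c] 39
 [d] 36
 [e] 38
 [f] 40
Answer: f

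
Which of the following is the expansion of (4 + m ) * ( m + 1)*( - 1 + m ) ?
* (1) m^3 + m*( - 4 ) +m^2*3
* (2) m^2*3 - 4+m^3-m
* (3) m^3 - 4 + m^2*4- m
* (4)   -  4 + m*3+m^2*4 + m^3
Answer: 3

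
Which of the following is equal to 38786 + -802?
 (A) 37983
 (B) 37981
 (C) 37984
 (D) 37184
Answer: C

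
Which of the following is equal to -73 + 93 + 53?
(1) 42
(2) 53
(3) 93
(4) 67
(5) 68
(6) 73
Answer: 6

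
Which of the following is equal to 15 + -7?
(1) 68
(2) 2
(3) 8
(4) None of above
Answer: 3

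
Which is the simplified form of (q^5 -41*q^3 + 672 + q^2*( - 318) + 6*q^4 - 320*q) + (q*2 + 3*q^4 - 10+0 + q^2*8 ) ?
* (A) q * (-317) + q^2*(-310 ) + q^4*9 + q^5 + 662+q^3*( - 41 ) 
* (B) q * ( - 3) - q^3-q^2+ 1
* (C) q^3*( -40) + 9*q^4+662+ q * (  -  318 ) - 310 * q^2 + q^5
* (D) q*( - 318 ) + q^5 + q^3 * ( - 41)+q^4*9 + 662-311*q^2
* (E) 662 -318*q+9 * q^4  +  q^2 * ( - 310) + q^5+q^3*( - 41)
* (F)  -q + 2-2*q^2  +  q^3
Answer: E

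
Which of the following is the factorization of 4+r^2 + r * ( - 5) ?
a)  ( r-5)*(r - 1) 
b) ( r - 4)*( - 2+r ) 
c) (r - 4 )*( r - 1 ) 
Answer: c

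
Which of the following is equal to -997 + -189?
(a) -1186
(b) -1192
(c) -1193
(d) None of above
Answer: a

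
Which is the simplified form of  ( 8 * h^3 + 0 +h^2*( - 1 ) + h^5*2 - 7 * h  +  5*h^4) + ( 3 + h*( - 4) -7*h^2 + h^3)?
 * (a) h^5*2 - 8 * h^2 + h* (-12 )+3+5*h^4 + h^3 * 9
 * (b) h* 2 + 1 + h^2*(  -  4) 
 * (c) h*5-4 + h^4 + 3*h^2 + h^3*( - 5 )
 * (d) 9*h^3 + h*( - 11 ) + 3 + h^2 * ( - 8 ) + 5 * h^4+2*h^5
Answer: d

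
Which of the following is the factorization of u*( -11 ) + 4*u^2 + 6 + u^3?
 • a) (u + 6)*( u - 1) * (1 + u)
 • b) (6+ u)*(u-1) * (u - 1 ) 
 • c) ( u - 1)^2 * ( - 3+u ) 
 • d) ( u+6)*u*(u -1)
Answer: b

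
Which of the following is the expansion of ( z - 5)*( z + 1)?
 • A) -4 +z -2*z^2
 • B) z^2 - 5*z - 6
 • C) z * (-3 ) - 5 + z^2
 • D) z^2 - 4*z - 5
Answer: D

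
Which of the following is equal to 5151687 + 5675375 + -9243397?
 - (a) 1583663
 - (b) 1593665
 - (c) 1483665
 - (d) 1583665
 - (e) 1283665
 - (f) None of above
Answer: d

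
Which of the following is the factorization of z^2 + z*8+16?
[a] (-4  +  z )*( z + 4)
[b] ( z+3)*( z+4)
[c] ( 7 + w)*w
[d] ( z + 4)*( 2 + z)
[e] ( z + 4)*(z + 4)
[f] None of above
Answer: e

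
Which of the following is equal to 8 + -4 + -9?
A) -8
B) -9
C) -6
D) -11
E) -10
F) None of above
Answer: F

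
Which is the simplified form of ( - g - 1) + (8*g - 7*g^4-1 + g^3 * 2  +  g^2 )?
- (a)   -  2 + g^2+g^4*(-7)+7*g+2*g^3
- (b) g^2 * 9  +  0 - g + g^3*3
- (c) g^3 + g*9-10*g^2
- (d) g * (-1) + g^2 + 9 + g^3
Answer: a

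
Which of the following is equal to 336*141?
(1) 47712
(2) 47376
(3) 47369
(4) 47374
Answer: 2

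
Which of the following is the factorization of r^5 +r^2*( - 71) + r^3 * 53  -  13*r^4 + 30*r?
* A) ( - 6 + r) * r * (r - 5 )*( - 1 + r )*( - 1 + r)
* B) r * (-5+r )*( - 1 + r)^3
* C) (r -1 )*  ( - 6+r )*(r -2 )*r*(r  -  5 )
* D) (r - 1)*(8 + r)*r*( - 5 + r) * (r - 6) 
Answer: A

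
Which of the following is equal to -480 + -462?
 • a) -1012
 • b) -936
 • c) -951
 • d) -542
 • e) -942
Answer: e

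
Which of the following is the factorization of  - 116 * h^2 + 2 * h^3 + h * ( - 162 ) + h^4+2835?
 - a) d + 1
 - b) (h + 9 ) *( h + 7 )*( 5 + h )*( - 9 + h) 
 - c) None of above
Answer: c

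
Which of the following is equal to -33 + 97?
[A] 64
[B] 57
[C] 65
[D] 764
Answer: A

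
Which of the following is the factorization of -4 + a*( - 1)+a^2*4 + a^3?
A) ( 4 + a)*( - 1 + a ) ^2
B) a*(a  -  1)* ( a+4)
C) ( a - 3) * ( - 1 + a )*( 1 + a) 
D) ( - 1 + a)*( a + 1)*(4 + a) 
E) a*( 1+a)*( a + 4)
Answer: D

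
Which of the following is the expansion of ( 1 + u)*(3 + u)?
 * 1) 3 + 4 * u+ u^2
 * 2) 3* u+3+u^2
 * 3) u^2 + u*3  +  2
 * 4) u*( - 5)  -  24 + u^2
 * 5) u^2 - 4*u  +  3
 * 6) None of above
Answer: 1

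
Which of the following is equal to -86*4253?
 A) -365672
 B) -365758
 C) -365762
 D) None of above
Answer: B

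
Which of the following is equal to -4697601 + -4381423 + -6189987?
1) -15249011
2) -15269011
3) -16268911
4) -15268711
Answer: 2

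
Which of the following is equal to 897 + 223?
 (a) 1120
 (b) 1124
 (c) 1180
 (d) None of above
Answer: a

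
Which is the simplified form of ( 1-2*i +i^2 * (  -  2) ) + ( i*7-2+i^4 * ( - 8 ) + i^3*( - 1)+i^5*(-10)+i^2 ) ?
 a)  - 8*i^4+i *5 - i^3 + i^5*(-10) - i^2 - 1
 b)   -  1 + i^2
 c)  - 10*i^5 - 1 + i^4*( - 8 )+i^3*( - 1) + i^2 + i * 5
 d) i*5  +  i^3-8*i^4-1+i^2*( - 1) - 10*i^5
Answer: a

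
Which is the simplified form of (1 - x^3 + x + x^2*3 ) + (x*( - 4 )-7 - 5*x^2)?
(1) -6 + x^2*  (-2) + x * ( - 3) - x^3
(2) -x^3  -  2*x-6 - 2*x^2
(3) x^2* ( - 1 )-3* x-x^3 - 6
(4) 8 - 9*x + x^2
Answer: 1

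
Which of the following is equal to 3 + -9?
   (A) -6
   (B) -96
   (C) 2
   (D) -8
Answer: A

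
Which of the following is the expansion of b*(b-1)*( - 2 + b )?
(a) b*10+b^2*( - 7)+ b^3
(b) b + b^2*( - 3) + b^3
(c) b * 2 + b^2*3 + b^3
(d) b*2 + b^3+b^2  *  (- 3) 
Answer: d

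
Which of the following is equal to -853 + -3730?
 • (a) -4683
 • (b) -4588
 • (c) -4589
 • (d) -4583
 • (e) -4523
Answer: d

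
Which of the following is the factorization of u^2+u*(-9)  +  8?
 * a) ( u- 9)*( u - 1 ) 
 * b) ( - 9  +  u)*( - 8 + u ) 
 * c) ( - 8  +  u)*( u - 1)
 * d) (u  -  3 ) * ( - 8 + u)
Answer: c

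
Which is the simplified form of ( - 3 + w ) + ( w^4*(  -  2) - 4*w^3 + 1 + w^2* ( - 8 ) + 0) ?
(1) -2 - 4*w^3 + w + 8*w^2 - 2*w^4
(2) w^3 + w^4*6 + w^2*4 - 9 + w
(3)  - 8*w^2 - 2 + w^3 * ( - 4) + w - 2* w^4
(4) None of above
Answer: 3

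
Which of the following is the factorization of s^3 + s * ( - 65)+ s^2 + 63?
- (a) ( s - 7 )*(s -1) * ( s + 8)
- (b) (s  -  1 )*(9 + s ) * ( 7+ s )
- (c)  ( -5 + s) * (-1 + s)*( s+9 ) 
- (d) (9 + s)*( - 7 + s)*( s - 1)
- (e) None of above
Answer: d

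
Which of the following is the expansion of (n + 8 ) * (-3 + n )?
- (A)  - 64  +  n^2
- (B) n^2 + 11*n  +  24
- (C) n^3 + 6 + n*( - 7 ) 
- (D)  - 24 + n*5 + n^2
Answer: D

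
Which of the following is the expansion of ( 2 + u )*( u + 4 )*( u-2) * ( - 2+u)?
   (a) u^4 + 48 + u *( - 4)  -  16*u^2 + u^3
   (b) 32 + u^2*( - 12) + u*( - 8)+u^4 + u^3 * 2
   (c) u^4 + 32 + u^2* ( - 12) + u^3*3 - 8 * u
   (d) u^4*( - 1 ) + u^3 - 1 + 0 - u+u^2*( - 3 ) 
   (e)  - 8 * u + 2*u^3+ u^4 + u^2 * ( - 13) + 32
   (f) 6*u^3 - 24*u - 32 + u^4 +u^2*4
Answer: b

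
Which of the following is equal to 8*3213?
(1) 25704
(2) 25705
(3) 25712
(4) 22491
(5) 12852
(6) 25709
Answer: 1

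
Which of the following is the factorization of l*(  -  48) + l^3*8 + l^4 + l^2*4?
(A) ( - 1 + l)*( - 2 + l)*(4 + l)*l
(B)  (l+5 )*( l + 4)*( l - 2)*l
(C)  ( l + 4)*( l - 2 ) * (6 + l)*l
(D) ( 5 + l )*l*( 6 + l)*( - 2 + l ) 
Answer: C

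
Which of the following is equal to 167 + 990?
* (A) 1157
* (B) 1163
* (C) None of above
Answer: A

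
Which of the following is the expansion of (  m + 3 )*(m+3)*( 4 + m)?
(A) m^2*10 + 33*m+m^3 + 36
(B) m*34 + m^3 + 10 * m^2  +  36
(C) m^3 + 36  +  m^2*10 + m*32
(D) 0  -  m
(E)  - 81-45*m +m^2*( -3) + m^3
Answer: A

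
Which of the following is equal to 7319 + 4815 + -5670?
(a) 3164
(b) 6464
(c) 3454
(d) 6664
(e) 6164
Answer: b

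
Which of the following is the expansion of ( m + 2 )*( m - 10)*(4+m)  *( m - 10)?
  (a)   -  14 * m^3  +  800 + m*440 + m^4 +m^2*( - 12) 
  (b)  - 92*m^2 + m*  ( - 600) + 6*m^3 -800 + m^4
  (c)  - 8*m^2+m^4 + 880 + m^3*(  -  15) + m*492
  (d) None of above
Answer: a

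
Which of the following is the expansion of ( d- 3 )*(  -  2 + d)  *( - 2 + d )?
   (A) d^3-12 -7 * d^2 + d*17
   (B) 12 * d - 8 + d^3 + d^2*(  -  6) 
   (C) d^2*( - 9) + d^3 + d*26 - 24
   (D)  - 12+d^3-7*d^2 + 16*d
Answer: D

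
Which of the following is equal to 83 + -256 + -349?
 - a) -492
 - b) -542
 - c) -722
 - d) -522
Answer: d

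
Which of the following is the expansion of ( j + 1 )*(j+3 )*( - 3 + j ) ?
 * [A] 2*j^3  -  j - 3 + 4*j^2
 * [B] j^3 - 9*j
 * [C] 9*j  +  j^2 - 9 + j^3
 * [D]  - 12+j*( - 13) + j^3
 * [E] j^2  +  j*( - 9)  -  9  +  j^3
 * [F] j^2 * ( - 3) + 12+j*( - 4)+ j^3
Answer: E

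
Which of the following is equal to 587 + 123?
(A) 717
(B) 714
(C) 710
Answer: C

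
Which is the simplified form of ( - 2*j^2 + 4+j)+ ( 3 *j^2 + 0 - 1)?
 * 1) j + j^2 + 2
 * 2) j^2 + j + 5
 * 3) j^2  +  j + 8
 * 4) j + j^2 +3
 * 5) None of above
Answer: 4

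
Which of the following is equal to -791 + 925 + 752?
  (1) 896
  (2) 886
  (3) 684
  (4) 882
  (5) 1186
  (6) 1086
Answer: 2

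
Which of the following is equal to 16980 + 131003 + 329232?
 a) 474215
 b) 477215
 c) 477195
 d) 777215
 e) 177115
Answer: b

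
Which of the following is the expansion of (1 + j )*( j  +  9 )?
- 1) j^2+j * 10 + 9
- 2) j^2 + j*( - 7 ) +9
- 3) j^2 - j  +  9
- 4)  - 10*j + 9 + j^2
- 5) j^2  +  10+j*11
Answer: 1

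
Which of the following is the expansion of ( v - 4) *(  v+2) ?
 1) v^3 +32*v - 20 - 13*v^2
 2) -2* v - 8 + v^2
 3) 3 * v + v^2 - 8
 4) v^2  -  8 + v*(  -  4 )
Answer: 2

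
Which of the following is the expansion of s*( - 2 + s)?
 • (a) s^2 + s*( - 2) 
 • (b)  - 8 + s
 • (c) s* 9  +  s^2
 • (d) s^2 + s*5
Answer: a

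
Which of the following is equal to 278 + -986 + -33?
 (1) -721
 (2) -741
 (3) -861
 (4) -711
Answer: 2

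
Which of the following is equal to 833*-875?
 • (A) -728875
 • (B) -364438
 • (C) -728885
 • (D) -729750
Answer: A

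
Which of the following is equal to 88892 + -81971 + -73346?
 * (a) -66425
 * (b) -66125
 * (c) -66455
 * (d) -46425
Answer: a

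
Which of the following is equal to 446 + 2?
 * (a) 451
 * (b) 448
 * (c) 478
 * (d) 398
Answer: b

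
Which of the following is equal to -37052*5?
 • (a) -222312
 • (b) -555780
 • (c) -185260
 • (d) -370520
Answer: c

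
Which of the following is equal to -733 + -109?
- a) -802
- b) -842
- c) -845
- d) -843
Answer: b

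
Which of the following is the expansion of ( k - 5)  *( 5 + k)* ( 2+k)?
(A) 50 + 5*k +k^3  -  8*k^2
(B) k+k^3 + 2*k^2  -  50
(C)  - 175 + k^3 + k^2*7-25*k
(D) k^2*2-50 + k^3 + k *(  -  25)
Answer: D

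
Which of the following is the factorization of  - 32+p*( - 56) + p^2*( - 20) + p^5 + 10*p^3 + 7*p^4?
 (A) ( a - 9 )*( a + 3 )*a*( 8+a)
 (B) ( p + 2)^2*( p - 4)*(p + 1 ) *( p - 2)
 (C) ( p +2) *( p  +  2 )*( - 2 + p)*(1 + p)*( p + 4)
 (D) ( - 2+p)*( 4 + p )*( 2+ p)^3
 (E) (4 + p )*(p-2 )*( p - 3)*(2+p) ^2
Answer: C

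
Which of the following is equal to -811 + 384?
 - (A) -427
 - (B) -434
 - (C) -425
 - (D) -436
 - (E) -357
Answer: A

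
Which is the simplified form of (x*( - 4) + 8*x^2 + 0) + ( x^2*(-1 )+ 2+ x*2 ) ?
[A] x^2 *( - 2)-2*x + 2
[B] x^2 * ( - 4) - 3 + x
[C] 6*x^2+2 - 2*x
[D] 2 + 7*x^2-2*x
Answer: D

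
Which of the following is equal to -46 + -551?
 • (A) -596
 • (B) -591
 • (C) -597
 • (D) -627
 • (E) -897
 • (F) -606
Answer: C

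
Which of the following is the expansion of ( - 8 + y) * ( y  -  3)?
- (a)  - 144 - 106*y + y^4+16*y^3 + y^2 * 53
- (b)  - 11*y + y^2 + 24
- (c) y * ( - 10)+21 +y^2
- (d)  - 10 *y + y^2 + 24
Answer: b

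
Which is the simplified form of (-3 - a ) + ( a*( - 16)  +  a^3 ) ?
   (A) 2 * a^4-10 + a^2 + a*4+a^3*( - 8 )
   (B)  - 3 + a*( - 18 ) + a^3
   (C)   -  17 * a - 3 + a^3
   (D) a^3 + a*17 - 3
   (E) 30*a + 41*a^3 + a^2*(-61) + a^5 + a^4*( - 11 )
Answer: C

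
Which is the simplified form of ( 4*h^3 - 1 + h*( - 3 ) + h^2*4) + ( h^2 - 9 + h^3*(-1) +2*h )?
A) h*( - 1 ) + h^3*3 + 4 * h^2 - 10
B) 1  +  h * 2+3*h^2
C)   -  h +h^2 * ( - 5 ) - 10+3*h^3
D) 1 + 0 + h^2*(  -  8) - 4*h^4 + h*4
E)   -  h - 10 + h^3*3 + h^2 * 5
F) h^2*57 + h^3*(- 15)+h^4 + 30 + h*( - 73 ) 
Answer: E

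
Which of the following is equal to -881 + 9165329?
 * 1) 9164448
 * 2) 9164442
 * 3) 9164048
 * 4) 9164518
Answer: 1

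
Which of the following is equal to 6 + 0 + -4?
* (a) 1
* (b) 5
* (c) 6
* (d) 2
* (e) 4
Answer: d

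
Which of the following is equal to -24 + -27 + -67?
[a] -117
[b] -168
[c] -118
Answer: c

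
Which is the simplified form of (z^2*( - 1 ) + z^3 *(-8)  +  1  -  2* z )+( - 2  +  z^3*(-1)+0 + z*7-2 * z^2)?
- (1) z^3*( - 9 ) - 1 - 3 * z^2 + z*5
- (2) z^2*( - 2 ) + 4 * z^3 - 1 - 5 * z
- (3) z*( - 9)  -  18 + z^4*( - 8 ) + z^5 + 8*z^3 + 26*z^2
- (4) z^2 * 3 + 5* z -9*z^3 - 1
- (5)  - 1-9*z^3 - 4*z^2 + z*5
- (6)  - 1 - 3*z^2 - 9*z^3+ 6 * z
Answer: 1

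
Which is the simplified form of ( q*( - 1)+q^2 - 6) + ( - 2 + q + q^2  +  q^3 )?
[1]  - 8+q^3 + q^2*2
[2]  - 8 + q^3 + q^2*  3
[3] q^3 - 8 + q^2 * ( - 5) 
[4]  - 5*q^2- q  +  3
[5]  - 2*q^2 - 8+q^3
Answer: 1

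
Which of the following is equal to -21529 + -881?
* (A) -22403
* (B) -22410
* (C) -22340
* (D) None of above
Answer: B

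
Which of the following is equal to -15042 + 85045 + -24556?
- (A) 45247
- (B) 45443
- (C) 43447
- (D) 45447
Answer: D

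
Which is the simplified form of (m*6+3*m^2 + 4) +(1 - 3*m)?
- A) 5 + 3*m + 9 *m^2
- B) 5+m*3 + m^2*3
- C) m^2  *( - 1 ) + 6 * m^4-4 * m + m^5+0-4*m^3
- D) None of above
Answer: B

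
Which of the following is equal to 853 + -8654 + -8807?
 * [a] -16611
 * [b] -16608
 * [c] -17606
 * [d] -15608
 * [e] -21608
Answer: b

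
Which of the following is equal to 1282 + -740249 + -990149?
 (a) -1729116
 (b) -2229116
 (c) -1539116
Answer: a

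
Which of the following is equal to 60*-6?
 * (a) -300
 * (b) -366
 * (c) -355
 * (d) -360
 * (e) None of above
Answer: d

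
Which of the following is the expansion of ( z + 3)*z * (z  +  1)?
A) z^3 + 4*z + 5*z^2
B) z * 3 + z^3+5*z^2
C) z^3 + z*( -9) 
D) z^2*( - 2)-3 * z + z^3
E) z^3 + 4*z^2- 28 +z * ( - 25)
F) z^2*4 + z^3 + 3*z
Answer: F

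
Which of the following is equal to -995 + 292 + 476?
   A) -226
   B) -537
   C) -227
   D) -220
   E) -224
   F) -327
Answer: C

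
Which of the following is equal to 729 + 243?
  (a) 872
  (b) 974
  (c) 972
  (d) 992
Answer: c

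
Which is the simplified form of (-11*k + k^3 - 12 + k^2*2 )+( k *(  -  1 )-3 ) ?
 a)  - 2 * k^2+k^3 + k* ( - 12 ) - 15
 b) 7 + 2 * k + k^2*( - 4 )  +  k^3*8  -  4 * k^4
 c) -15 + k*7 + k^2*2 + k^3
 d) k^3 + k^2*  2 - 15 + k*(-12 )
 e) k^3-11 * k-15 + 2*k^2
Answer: d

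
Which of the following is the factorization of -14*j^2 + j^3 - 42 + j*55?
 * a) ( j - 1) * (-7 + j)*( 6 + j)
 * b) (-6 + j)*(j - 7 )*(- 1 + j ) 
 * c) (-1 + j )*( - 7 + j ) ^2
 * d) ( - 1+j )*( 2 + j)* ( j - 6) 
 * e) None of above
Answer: b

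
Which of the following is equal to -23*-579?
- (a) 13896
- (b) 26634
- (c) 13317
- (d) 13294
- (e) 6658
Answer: c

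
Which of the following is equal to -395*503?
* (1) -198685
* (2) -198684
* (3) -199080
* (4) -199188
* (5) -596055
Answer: 1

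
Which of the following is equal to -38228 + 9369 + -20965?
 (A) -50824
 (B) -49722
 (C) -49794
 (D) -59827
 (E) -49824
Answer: E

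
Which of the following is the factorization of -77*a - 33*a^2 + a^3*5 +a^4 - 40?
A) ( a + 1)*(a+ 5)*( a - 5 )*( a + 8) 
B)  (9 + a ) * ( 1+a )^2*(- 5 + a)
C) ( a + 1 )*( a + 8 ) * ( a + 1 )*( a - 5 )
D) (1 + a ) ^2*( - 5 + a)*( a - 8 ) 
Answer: C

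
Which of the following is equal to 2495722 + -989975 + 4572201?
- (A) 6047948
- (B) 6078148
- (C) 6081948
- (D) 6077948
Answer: D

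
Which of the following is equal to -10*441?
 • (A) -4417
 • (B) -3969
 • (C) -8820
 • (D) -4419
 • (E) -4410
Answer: E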